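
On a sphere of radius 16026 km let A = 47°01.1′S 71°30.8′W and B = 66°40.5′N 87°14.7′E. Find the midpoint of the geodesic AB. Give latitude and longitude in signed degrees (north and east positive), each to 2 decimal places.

28.49°, -46.87°

Central angle δ = 2.7476 rad. Interpolating on the sphere with fraction f = 0.5:
P = [sin((1−f)δ)·A + sin(fδ)·B] / sin δ = 2.5546·A + 2.5546·B in Cartesian coordinates,
giving P = (0.6009, -0.6415, 0.4770), i.e. latitude 28.49°, longitude -46.87°.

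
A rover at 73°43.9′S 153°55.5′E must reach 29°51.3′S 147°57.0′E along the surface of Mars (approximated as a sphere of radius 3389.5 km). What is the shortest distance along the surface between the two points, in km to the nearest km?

2602 km

In radians: φ₁ = -1.2869, φ₂ = -0.5211, Δλ = -5.975° = -0.1043 rad.
Haversine: a = sin²(Δφ/2) + cos φ₁ cos φ₂ sin²(Δλ/2) = 0.1396 + (0.2801)(0.8673)(0.0027) = 0.14024.
Central angle c = 2·arcsin(√a) = 0.76769 rad.
Distance = R·c = 3389.5 × 0.7677 ≈ 2602 km.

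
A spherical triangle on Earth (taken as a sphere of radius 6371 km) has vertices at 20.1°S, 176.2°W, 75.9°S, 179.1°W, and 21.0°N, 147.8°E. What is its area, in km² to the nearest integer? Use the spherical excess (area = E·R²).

18482221 km²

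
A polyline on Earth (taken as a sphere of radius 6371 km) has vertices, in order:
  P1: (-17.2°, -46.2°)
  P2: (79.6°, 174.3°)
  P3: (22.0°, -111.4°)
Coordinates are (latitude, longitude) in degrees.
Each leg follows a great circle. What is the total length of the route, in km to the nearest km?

20073 km

Leg P1→P2: central angle 2.0064 rad, distance 12782.9 km.
Leg P2→P3: central angle 1.1442 rad, distance 7289.9 km.
Total: 12782.9 + 7289.9 ≈ 20073 km.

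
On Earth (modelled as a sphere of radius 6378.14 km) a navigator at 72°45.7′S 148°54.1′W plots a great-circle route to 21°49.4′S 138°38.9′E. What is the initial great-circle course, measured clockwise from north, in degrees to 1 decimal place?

280.1°

Δλ = -72.450° = -1.2645 rad.
y = sin Δλ · cos φ₂ = (-0.9535)(0.9283) = -0.8851
x = cos φ₁ sin φ₂ − sin φ₁ cos φ₂ cos Δλ = (0.2963)(-0.3717) − (-0.9551)(0.9283)(0.3015) = 0.1572
θ = atan2(y, x) = -79.93°; adding 360° gives 280.1°.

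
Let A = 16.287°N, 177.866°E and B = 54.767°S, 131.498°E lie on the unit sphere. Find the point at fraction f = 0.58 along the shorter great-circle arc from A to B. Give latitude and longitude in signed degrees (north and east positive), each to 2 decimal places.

-26.51°, 157.63°

The central angle between A and B is δ = 1.4172 rad.
With f = 0.58, the slerp weights are sin((1−f)δ)/sin δ = 0.5674 and sin(fδ)/sin δ = 0.7412.
Weighted sum of the unit vectors: (0.5674)·(-0.9592,0.0357,0.2804) + (0.7412)·(-0.3823,0.4321,-0.8168) = (-0.8275, 0.3405, -0.4463).
Converting back: φ = atan2(z, √(x²+y²)) = -26.51°, λ = atan2(y, x) = 157.63°.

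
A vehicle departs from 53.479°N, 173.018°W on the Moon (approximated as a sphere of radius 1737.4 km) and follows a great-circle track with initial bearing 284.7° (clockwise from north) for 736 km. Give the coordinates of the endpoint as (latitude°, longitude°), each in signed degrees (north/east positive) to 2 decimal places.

Angular distance δ = d/R = 736/1737.4 = 0.42362 rad; initial bearing θ = 4.9690 rad.
sin φ₂ = sin φ₁ cos δ + cos φ₁ sin δ cos θ = (0.8036)(0.9116) + (0.5951)(0.4111)(0.2538) = 0.7947, so φ₂ = 52.62°.
Δλ = atan2(sin θ sin δ cos φ₁, cos δ − sin φ₁ sin φ₂) = atan2(-0.2366, 0.2730) = -40.920°.
λ₂ = -173.018° − 40.920° = -213.94° → 146.06° after wrapping to (−180°, 180°].

52.62°, 146.06°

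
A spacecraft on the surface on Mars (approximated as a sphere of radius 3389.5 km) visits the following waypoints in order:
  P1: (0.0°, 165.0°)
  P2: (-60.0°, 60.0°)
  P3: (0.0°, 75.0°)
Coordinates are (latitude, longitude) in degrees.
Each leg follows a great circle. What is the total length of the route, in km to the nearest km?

Leg P1→P2: central angle 1.7006 rad, distance 5764.1 km.
Leg P2→P3: central angle 1.0668 rad, distance 3615.8 km.
Total: 5764.1 + 3615.8 ≈ 9380 km.

9380 km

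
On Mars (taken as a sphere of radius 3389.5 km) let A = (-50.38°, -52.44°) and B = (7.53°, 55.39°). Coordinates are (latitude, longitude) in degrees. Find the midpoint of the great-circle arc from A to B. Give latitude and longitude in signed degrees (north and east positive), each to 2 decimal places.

Central angle δ = 1.8697 rad. Interpolating on the sphere with fraction f = 0.5:
P = [sin((1−f)δ)·A + sin(fδ)·B] / sin δ = 0.8419·A + 0.8419·B in Cartesian coordinates,
giving P = (0.8013, 0.2613, -0.5382), i.e. latitude -32.56°, longitude 18.06°.

-32.56°, 18.06°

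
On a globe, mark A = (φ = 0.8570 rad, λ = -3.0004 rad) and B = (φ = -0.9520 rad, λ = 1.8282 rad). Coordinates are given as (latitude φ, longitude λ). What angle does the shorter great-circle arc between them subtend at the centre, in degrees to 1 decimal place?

In radians: φ₁ = 0.8570, φ₂ = -0.9520, Δλ = -83.342° = -1.4546 rad.
Haversine: a = sin²(Δφ/2) + cos φ₁ cos φ₂ sin²(Δλ/2) = 0.6180 + (0.6547)(0.5801)(0.4420) = 0.78585.
Central angle c = 2·arcsin(√a) = 2.17936 rad.
So the angular separation is 124.9°.

124.9°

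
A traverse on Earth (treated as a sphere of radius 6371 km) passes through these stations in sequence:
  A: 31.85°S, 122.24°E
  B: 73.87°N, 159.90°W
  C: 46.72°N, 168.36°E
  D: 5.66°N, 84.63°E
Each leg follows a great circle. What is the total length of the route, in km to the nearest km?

25501 km

Leg A→B: central angle 2.0457 rad, distance 13033.5 km.
Leg B→C: central angle 0.5329 rad, distance 3395.2 km.
Leg C→D: central angle 1.4240 rad, distance 9072.1 km.
Total: 13033.5 + 3395.2 + 9072.1 ≈ 25501 km.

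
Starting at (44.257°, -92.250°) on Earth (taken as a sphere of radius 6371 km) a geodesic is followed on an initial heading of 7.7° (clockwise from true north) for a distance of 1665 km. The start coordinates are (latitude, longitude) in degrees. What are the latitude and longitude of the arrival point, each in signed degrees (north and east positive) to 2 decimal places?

59.04°, -88.39°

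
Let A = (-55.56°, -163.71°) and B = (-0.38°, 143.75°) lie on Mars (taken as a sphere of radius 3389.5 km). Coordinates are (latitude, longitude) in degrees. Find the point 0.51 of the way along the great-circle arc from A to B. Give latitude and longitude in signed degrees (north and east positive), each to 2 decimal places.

-29.82°, 161.78°

Central angle δ = 1.2138 rad. Interpolating on the sphere with fraction f = 0.51:
P = [sin((1−f)δ)·A + sin(fδ)·B] / sin δ = 0.5980·A + 0.6193·B in Cartesian coordinates,
giving P = (-0.8241, 0.2713, -0.4973), i.e. latitude -29.82°, longitude 161.78°.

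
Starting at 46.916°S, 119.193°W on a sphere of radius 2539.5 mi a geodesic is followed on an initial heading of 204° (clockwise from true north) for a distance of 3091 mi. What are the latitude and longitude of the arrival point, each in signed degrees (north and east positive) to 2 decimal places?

-56.96°, 105.23°

Angular distance δ = d/R = 3091/2539.5 = 1.21717 rad; initial bearing θ = 3.5605 rad.
sin φ₂ = sin φ₁ cos δ + cos φ₁ sin δ cos θ = (-0.7304)(0.3463) + (0.6831)(0.9381)(-0.9135) = -0.8383, so φ₂ = -56.96°.
Δλ = atan2(sin θ sin δ cos φ₁, cos δ − sin φ₁ sin φ₂) = atan2(-0.2606, -0.2660) = -135.580°.
λ₂ = -119.193° − 135.580° = -254.77° → 105.23° after wrapping to (−180°, 180°].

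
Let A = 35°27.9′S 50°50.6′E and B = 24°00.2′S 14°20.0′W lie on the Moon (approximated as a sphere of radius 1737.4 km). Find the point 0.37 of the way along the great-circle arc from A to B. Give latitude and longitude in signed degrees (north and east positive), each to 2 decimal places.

Central angle δ = 0.9904 rad. Interpolating on the sphere with fraction f = 0.37:
P = [sin((1−f)δ)·A + sin(fδ)·B] / sin δ = 0.6986·A + 0.4285·B in Cartesian coordinates,
giving P = (0.7385, 0.3443, -0.5797), i.e. latitude -35.43°, longitude 25.00°.

-35.43°, 25.00°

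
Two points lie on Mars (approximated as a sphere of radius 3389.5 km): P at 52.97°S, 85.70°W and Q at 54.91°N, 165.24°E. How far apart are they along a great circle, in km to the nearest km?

8283 km

In radians: φ₁ = -0.9245, φ₂ = 0.9584, Δλ = -109.060° = -1.9035 rad.
cos c = sin φ₁ sin φ₂ + cos φ₁ cos φ₂ cos Δλ = (-0.7983)(0.8183) + (0.6022)(0.5749)(-0.3266) = -0.76628,
so c = arccos(-0.76628) = 2.44383 rad.
Distance = R·c = 3389.5 × 2.4438 ≈ 8283 km.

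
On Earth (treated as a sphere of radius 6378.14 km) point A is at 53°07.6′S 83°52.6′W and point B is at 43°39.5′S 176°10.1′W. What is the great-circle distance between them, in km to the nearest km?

6419 km

Let φ₁ = -0.9272 rad, φ₂ = -0.7620 rad, and Δλ = -1.6108 rad.
cos c = sin φ₁ sin φ₂ + cos φ₁ cos φ₂ cos Δλ = (-0.8000)(-0.6904) + (0.6000)(0.7235)(-0.0400) = 0.53490,
so c = arccos(0.53490) = 1.00641 rad.
Distance = R·c = 6378.14 × 1.0064 ≈ 6419 km.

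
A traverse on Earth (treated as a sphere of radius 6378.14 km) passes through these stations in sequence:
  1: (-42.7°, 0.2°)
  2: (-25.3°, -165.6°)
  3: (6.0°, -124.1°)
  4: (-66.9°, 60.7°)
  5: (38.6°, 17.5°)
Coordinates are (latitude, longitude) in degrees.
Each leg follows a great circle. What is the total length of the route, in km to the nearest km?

43561 km

Leg 1→2: central angle 1.9330 rad, distance 12328.7 km.
Leg 2→3: central angle 0.8909 rad, distance 5682.1 km.
Leg 3→4: central angle 2.0771 rad, distance 13248.2 km.
Leg 4→5: central angle 1.9287 rad, distance 12301.7 km.
Total: 12328.7 + 5682.1 + 13248.2 + 12301.7 ≈ 43561 km.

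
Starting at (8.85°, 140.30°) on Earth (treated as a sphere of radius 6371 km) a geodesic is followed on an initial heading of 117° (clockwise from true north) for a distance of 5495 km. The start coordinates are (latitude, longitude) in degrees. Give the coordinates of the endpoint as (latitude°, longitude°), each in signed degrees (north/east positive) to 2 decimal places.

-13.92°, -175.50°

Angular distance δ = d/R = 5495/6371 = 0.86250 rad; initial bearing θ = 2.0420 rad.
sin φ₂ = sin φ₁ cos δ + cos φ₁ sin δ cos θ = (0.1538)(0.6505) + (0.9881)(0.7595)(-0.4540) = -0.2406, so φ₂ = -13.92°.
Δλ = atan2(sin θ sin δ cos φ₁, cos δ − sin φ₁ sin φ₂) = atan2(0.6686, 0.6876) = 44.201°.
λ₂ = 140.300° + 44.201° = 184.50° → -175.50° after wrapping to (−180°, 180°].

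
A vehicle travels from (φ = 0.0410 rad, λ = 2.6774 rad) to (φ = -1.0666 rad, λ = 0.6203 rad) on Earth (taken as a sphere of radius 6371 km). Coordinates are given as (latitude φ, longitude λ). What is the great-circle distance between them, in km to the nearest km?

11693 km

Let φ₁ = 0.0410 rad, φ₂ = -1.0666 rad, and Δλ = -2.0571 rad.
cos c = sin φ₁ sin φ₂ + cos φ₁ cos φ₂ cos Δλ = (0.0410)(-0.8756) + (0.9992)(0.4831)(-0.4674) = -0.26148,
so c = arccos(-0.26148) = 1.83535 rad.
Distance = R·c = 6371 × 1.8354 ≈ 11693 km.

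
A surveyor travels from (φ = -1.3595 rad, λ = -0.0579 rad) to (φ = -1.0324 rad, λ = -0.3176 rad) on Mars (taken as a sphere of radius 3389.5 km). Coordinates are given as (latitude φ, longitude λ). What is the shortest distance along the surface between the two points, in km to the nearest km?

1146 km

With latitudes φ₁ = -77.894°, φ₂ = -59.152° and longitude difference Δλ = -14.880°:
Haversine: a = sin²(Δφ/2) + cos φ₁ cos φ₂ sin²(Δλ/2) = 0.0265 + (0.2097)(0.5128)(0.0168) = 0.02831.
Central angle c = 2·arcsin(√a) = 0.33814 rad.
Distance = R·c = 3389.5 × 0.3381 ≈ 1146 km.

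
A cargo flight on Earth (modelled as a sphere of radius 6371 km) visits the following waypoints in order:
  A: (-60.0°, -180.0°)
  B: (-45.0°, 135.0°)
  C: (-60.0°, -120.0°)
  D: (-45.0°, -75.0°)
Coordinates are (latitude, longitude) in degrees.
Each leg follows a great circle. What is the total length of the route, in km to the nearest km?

13281 km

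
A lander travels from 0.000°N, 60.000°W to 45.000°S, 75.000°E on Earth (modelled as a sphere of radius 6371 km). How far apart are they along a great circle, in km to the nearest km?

13343 km

With latitudes φ₁ = 0.000°, φ₂ = -45.000° and longitude difference Δλ = 135.000°:
cos c = sin φ₁ sin φ₂ + cos φ₁ cos φ₂ cos Δλ = (0.0000)(-0.7071) + (1.0000)(0.7071)(-0.7071) = -0.50000,
so c = arccos(-0.50000) = 2.09440 rad.
Distance = R·c = 6371 × 2.0944 ≈ 13343 km.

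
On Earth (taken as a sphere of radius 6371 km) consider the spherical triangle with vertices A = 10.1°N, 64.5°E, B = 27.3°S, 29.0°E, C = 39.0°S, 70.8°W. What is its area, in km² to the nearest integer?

Side lengths (central angles): a = 1.3989, b = 2.2839, c = 0.8869 rad; semiperimeter s = 2.2849.
By l'Huilier's theorem, tan(E/4) = √[tan(s/2) tan((s−a)/2) tan((s−b)/2) tan((s−c)/2)], giving spherical excess E = 0.0808 rad.
Area = E·R² = 0.0808 × (6371)² ≈ 3281483 km².

3281483 km²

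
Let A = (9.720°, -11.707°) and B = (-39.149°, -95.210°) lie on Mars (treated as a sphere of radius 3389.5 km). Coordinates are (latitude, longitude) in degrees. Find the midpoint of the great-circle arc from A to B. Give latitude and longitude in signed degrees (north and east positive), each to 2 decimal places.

-19.29°, -47.38°

The central angle between A and B is δ = 1.5909 rad.
With f = 0.5, the slerp weights are sin((1−f)δ)/sin δ = 0.7143 and sin(fδ)/sin δ = 0.7143.
Weighted sum of the unit vectors: (0.7143)·(0.9651,-0.2000,0.1688) + (0.7143)·(-0.0704,-0.7723,-0.6313) = (0.6391, -0.6945, -0.3304).
Converting back: φ = atan2(z, √(x²+y²)) = -19.29°, λ = atan2(y, x) = -47.38°.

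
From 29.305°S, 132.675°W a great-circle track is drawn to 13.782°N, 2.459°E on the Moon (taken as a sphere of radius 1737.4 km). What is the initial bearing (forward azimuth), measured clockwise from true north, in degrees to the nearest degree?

101°

Δλ = 135.134° = 2.3585 rad.
y = sin Δλ · cos φ₂ = (0.7055)(0.9712) = 0.6851
x = cos φ₁ sin φ₂ − sin φ₁ cos φ₂ cos Δλ = (0.8720)(0.2382) − (-0.4895)(0.9712)(-0.7088) = -0.1292
θ = atan2(y, x) = 100.68°, so the bearing is 101°.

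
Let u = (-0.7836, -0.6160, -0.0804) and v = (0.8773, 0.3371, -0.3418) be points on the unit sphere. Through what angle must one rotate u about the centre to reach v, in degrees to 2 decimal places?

u·v = -0.8676; |u| = 1.0000, |v| = 1.0001.
cos θ = (u·v)/(|u||v|) = -0.8676, so θ = 150.18°.

150.18°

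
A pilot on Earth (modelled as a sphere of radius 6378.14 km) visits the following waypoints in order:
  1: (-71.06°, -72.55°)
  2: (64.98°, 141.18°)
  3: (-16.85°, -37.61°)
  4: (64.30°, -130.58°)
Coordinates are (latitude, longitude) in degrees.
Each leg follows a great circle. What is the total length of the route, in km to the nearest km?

45031 km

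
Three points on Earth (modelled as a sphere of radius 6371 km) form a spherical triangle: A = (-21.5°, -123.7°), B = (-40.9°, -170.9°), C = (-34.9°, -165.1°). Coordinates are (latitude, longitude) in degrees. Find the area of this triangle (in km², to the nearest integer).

Side lengths (central angles): a = 0.1316, b = 0.6728, c = 0.7702 rad; semiperimeter s = 0.7873.
By l'Huilier's theorem, tan(E/4) = √[tan(s/2) tan((s−a)/2) tan((s−b)/2) tan((s−c)/2)], giving spherical excess E = 0.0333 rad.
Area = E·R² = 0.0333 × (6371)² ≈ 1351705 km².

1351705 km²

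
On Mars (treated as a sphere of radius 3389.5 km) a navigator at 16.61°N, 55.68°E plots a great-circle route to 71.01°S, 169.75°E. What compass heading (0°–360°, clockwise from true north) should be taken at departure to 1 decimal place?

161.1°

Δλ = 114.070° = 1.9909 rad.
y = sin Δλ · cos φ₂ = (0.9130)(0.3254) = 0.2971
x = cos φ₁ sin φ₂ − sin φ₁ cos φ₂ cos Δλ = (0.9583)(-0.9456) − (0.2859)(0.3254)(-0.4079) = -0.8682
θ = atan2(y, x) = 161.11°, so the bearing is 161.1°.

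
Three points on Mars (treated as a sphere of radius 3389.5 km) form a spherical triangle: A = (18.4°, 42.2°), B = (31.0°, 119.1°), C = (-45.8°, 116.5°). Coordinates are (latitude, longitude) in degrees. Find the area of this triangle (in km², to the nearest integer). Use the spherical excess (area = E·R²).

12284860 km²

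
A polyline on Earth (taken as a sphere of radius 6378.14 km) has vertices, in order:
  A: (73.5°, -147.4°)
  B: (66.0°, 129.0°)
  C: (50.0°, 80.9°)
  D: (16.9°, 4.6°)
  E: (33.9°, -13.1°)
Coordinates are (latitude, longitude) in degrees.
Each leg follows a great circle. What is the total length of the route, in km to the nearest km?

Leg A→B: central angle 0.4761 rad, distance 3036.4 km.
Leg B→C: central angle 0.5066 rad, distance 3230.9 km.
Leg C→D: central angle 1.1936 rad, distance 7612.7 km.
Leg D→E: central angle 0.4060 rad, distance 2589.5 km.
Total: 3036.4 + 3230.9 + 7612.7 + 2589.5 ≈ 16470 km.

16470 km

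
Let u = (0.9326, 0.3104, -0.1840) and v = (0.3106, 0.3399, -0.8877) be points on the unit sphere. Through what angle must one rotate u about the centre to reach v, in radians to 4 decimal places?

0.9782 rad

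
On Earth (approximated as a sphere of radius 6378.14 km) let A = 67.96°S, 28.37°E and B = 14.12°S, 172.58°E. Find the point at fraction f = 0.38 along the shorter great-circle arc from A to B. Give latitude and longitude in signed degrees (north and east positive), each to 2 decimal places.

Central angle δ = 1.6399 rad. Interpolating on the sphere with fraction f = 0.38:
P = [sin((1−f)δ)·A + sin(fδ)·B] / sin δ = 0.8524·A + 0.5850·B in Cartesian coordinates,
giving P = (-0.2811, 0.2253, -0.9329), i.e. latitude -68.89°, longitude 141.29°.

-68.89°, 141.29°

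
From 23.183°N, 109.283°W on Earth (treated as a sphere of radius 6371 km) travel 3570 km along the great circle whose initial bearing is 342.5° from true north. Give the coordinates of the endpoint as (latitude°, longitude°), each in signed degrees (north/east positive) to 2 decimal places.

53.07°, -124.71°

Angular distance δ = d/R = 3570/6371 = 0.56035 rad; initial bearing θ = 5.9778 rad.
sin φ₂ = sin φ₁ cos δ + cos φ₁ sin δ cos θ = (0.3937)(0.8471) + (0.9193)(0.5315)(0.9537) = 0.7994, so φ₂ = 53.07°.
Δλ = atan2(sin θ sin δ cos φ₁, cos δ − sin φ₁ sin φ₂) = atan2(-0.1469, 0.5324) = -15.428°.
λ₂ = -109.283° − 15.428° = -124.71°.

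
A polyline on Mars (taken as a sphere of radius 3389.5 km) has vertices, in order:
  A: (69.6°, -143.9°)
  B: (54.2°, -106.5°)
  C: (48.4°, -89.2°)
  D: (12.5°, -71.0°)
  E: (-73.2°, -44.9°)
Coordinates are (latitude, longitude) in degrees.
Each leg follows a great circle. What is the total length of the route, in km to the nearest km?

Leg A→B: central angle 0.3971 rad, distance 1346.1 km.
Leg B→C: central angle 0.2134 rad, distance 723.4 km.
Leg C→D: central angle 0.6799 rad, distance 2304.6 km.
Leg D→E: central angle 1.5246 rad, distance 5167.5 km.
Total: 1346.1 + 723.4 + 2304.6 + 5167.5 ≈ 9542 km.

9542 km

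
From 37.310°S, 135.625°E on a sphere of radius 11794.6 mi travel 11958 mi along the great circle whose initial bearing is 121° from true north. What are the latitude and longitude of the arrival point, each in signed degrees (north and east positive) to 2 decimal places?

-41.92°, -146.43°

Angular distance δ = d/R = 11958/11794.6 = 1.01385 rad; initial bearing θ = 2.1118 rad.
sin φ₂ = sin φ₁ cos δ + cos φ₁ sin δ cos θ = (-0.6061)(0.5286) + (0.7954)(0.8489)(-0.5150) = -0.6681, so φ₂ = -41.92°.
Δλ = atan2(sin θ sin δ cos φ₁, cos δ − sin φ₁ sin φ₂) = atan2(0.5787, 0.1236) = 77.943°.
λ₂ = 135.625° + 77.943° = 213.57° → -146.43° after wrapping to (−180°, 180°].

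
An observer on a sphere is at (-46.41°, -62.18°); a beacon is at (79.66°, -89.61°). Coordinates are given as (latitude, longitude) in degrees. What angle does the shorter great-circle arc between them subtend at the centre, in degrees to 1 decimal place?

Let φ₁ = -0.8100 rad, φ₂ = 1.3903 rad, and Δλ = -0.4787 rad.
Haversine: a = sin²(Δφ/2) + cos φ₁ cos φ₂ sin²(Δλ/2) = 0.7944 + (0.6895)(0.1795)(0.0562) = 0.80134.
Central angle c = 2·arcsin(√a) = 2.21766 rad.
So the angular separation is 127.1°.

127.1°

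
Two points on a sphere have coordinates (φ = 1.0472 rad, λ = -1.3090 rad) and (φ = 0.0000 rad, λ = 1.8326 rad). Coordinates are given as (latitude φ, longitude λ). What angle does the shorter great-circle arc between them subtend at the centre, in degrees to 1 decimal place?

Let φ₁ = 1.0472 rad, φ₂ = 0.0000 rad, and Δλ = -3.1416 rad.
cos c = sin φ₁ sin φ₂ + cos φ₁ cos φ₂ cos Δλ = (0.8660)(0.0000) + (0.5000)(1.0000)(-1.0000) = -0.50000,
so c = arccos(-0.50000) = 2.09439 rad.
So the angular separation is 120.0°.

120.0°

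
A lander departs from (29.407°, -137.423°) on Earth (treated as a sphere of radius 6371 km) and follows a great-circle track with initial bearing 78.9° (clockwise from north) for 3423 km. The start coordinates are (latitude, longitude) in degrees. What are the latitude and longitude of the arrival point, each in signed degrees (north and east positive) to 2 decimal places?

30.51°, -101.77°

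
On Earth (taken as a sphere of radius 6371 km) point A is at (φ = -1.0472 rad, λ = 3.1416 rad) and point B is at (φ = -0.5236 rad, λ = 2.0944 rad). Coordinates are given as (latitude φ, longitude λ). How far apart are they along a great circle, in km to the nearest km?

5504 km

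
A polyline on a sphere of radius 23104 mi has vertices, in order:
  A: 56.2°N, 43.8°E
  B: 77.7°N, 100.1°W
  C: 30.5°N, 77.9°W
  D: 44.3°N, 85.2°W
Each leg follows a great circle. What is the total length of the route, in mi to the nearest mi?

Leg A→B: central angle 0.7725 rad, distance 17848.2 mi.
Leg B→C: central angle 0.8422 rad, distance 19457.8 mi.
Leg C→D: central angle 0.2610 rad, distance 6029.8 mi.
Total: 17848.2 + 19457.8 + 6029.8 ≈ 43336 mi.

43336 mi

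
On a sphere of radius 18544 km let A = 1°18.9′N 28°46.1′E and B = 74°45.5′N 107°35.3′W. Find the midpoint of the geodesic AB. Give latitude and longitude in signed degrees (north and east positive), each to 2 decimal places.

The central angle between A and B is δ = 1.7396 rad.
With f = 0.5, the slerp weights are sin((1−f)δ)/sin δ = 0.7752 and sin(fδ)/sin δ = 0.7752.
Weighted sum of the unit vectors: (0.7752)·(0.8763,0.4811,0.0229) + (0.7752)·(-0.0794,-0.2506,0.9648) = (0.6178, 0.1787, 0.7658).
Converting back: φ = atan2(z, √(x²+y²)) = 49.97°, λ = atan2(y, x) = 16.13°.

49.97°, 16.13°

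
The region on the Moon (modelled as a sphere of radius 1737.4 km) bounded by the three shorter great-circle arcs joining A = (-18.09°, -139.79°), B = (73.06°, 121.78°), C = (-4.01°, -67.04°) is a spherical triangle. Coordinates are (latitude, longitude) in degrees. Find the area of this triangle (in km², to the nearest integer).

5756398 km²

Side lengths (central angles): a = 1.9328, b = 1.2631, c = 1.9152 rad; semiperimeter s = 2.5555.
By l'Huilier's theorem, tan(E/4) = √[tan(s/2) tan((s−a)/2) tan((s−b)/2) tan((s−c)/2)], giving spherical excess E = 1.9070 rad.
Area = E·R² = 1.9070 × (1737.4)² ≈ 5756398 km².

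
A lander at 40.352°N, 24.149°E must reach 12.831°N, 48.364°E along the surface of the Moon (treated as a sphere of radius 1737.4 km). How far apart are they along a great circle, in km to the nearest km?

1054 km

In radians: φ₁ = 0.7043, φ₂ = 0.2239, Δλ = 24.215° = 0.4226 rad.
Haversine: a = sin²(Δφ/2) + cos φ₁ cos φ₂ sin²(Δλ/2) = 0.0566 + (0.7621)(0.9750)(0.0440) = 0.08927.
Central angle c = 2·arcsin(√a) = 0.60683 rad.
Distance = R·c = 1737.4 × 0.6068 ≈ 1054 km.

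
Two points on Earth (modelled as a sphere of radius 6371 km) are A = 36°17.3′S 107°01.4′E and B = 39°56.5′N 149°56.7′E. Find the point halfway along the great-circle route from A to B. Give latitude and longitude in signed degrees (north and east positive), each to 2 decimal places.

1.96°, 127.92°

The central angle between A and B is δ = 1.4982 rad.
With f = 0.5, the slerp weights are sin((1−f)δ)/sin δ = 0.6828 and sin(fδ)/sin δ = 0.6828.
Weighted sum of the unit vectors: (0.6828)·(-0.2360,0.7707,-0.5918) + (0.6828)·(-0.6636,0.3840,0.6420) = (-0.6142, 0.7884, 0.0342).
Converting back: φ = atan2(z, √(x²+y²)) = 1.96°, λ = atan2(y, x) = 127.92°.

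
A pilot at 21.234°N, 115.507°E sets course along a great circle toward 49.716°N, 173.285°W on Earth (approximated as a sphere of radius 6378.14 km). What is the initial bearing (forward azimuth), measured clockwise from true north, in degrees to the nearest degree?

44°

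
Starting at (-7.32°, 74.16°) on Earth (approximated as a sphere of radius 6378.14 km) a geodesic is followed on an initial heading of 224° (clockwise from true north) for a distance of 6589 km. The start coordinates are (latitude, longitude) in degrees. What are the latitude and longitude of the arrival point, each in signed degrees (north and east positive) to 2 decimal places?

-42.69°, 19.90°

Angular distance δ = d/R = 6589/6378.14 = 1.03306 rad; initial bearing θ = 3.9095 rad.
sin φ₂ = sin φ₁ cos δ + cos φ₁ sin δ cos θ = (-0.1274)(0.5122) + (0.9919)(0.8589)(-0.7193) = -0.6780, so φ₂ = -42.69°.
Δλ = atan2(sin θ sin δ cos φ₁, cos δ − sin φ₁ sin φ₂) = atan2(-0.5918, 0.4258) = -54.263°.
λ₂ = 74.160° − 54.263° = 19.90°.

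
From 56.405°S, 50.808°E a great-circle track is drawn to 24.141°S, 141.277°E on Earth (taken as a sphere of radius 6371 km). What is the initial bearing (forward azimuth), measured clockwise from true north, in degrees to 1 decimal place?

With φ₁ = -0.9845, φ₂ = -0.4213, Δλ = 1.5790 rad, the forward-azimuth formula gives
θ = atan2( sin Δλ cos φ₂ , cos φ₁ sin φ₂ − sin φ₁ cos φ₂ cos Δλ ) = atan2(0.9125, -0.2325) = 104.30°.
So the initial bearing is 104.3°.

104.3°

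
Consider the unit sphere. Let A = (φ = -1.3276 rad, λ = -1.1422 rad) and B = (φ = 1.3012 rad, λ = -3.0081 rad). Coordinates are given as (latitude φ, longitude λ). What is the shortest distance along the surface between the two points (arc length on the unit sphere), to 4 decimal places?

Let φ₁ = -1.3276 rad, φ₂ = 1.3012 rad, and Δλ = -1.8659 rad.
Haversine: a = sin²(Δφ/2) + cos φ₁ cos φ₂ sin²(Δλ/2) = 0.9357 + (0.2408)(0.2663)(0.6454) = 0.97708.
Central angle c = 2·arcsin(√a) = 2.83766 rad.
On the unit sphere the arc length equals the central angle: 2.8377.

2.8377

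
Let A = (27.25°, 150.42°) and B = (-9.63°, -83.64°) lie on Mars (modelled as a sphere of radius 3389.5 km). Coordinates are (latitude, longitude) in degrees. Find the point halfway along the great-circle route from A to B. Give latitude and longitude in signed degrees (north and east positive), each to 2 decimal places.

The central angle between A and B is δ = 2.2031 rad.
With f = 0.5, the slerp weights are sin((1−f)δ)/sin δ = 1.1057 and sin(fδ)/sin δ = 1.1057.
Weighted sum of the unit vectors: (1.1057)·(-0.7731,0.4389,0.4579) + (1.1057)·(0.1092,-0.9798,-0.1673) = (-0.7341, -0.5982, 0.3213).
Converting back: φ = atan2(z, √(x²+y²)) = 18.74°, λ = atan2(y, x) = -140.83°.

18.74°, -140.83°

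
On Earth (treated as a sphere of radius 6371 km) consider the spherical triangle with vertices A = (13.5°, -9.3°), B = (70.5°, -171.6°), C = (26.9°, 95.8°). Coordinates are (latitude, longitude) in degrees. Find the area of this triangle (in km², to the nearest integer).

Side lengths (central angles): a = 1.1451, b = 1.6914, c = 1.6601 rad; semiperimeter s = 2.2483.
By l'Huilier's theorem, tan(E/4) = √[tan(s/2) tan((s−a)/2) tan((s−b)/2) tan((s−c)/2)], giving spherical excess E = 1.2877 rad.
Area = E·R² = 1.2877 × (6371)² ≈ 52265402 km².

52265402 km²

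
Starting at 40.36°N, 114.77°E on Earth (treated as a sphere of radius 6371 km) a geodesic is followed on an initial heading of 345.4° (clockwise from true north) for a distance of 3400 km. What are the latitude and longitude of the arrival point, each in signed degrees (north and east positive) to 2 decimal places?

68.85°, 93.95°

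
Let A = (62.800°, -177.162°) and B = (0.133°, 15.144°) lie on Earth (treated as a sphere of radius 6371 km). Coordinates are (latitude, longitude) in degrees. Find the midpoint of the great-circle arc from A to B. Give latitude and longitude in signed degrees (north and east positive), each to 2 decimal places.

57.78°, 25.13°

Central angle δ = 2.0314 rad. Interpolating on the sphere with fraction f = 0.5:
P = [sin((1−f)δ)·A + sin(fδ)·B] / sin δ = 0.9488·A + 0.9488·B in Cartesian coordinates,
giving P = (0.4827, 0.2264, 0.8460), i.e. latitude 57.78°, longitude 25.13°.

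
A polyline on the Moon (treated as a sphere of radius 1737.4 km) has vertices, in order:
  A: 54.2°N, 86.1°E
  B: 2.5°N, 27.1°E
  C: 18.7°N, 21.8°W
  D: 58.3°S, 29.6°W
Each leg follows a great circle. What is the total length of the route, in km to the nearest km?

6008 km

Leg A→B: central angle 1.2277 rad, distance 2133.1 km.
Leg B→C: central angle 0.8814 rad, distance 1531.4 km.
Leg C→D: central angle 1.3486 rad, distance 2343.1 km.
Total: 2133.1 + 1531.4 + 2343.1 ≈ 6008 km.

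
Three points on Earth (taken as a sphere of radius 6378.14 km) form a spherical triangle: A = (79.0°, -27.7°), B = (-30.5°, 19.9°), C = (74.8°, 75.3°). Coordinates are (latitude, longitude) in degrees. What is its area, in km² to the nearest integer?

Side lengths (central angles): a = 1.9407, b = 0.3596, c = 1.9686 rad; semiperimeter s = 2.1344.
By l'Huilier's theorem, tan(E/4) = √[tan(s/2) tan((s−a)/2) tan((s−b)/2) tan((s−c)/2)], giving spherical excess E = 0.5335 rad.
Area = E·R² = 0.5335 × (6378.14)² ≈ 21704877 km².

21704877 km²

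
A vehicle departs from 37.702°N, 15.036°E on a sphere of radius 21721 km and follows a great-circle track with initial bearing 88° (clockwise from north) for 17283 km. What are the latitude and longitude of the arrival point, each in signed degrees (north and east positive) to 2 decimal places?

Angular distance δ = d/R = 17283/21721 = 0.79568 rad; initial bearing θ = 1.5359 rad.
sin φ₂ = sin φ₁ cos δ + cos φ₁ sin δ cos θ = (0.6116)(0.6998) + (0.7912)(0.7143)(0.0349) = 0.4477, so φ₂ = 26.60°.
Δλ = atan2(sin θ sin δ cos φ₁, cos δ − sin φ₁ sin φ₂) = atan2(0.5648, 0.4260) = 52.976°.
λ₂ = 15.036° + 52.976° = 68.01°.

26.60°, 68.01°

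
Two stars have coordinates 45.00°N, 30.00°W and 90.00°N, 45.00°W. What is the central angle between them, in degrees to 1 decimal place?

With latitudes φ₁ = 45.000°, φ₂ = 90.000° and longitude difference Δλ = -15.000°:
Haversine: a = sin²(Δφ/2) + cos φ₁ cos φ₂ sin²(Δλ/2) = 0.1464 + (0.7071)(0.0000)(0.0170) = 0.14645.
Central angle c = 2·arcsin(√a) = 0.78540 rad.
So the angular separation is 45.0°.

45.0°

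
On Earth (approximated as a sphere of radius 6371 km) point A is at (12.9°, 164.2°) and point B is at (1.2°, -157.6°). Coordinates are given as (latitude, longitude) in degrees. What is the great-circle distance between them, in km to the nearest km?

With latitudes φ₁ = 12.900°, φ₂ = 1.200° and longitude difference Δλ = 38.200°:
cos c = sin φ₁ sin φ₂ + cos φ₁ cos φ₂ cos Δλ = (0.2233)(0.0209) + (0.9748)(0.9998)(0.7859) = 0.77053,
so c = arccos(0.77053) = 0.69112 rad.
Distance = R·c = 6371 × 0.6911 ≈ 4403 km.

4403 km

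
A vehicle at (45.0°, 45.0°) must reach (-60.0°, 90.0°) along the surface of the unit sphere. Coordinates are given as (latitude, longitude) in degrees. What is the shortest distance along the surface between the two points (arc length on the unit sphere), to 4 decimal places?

Let φ₁ = 0.7854 rad, φ₂ = -1.0472 rad, and Δλ = 0.7854 rad.
Haversine: a = sin²(Δφ/2) + cos φ₁ cos φ₂ sin²(Δλ/2) = 0.6294 + (0.7071)(0.5000)(0.1464) = 0.68119.
Central angle c = 2·arcsin(√a) = 1.94161 rad.
On the unit sphere the arc length equals the central angle: 1.9416.

1.9416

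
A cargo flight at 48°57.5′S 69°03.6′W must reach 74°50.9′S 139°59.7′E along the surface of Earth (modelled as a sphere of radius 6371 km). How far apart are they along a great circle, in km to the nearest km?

With latitudes φ₁ = -48.958°, φ₂ = -74.848° and longitude difference Δλ = -150.945°:
cos c = sin φ₁ sin φ₂ + cos φ₁ cos φ₂ cos Δλ = (-0.7542)(-0.9652) + (0.6566)(0.2614)(-0.8742) = 0.57799,
so c = arccos(0.57799) = 0.95453 rad.
Distance = R·c = 6371 × 0.9545 ≈ 6081 km.

6081 km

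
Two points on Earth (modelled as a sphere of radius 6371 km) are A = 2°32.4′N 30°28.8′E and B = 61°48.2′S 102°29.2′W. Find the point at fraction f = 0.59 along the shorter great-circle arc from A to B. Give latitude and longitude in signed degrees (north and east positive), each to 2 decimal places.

-55.74°, -6.36°

Central angle δ = 1.9399 rad. Interpolating on the sphere with fraction f = 0.59:
P = [sin((1−f)δ)·A + sin(fδ)·B] / sin δ = 0.7657·A + 0.9763·B in Cartesian coordinates,
giving P = (0.5595, -0.0624, -0.8265), i.e. latitude -55.74°, longitude -6.36°.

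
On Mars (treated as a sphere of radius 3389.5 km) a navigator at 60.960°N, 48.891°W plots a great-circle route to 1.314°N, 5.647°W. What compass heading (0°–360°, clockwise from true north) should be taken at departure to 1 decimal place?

132.4°

Δλ = 43.244° = 0.7548 rad.
y = sin Δλ · cos φ₂ = (0.6851)(0.9997) = 0.6849
x = cos φ₁ sin φ₂ − sin φ₁ cos φ₂ cos Δλ = (0.4854)(0.0229) − (0.8743)(0.9997)(0.7284) = -0.6256
θ = atan2(y, x) = 132.41°, so the bearing is 132.4°.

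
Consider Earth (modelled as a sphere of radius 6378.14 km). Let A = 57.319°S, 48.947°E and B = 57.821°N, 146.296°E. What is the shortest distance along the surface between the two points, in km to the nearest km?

15420 km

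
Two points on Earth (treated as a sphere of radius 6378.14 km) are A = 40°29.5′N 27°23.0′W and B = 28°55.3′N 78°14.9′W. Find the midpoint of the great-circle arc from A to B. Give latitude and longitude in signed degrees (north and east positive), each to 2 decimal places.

Central angle δ = 0.7464 rad. Interpolating on the sphere with fraction f = 0.5:
P = [sin((1−f)δ)·A + sin(fδ)·B] / sin δ = 0.5370·A + 0.5370·B in Cartesian coordinates,
giving P = (0.4583, -0.6480, 0.6083), i.e. latitude 37.47°, longitude -54.73°.

37.47°, -54.73°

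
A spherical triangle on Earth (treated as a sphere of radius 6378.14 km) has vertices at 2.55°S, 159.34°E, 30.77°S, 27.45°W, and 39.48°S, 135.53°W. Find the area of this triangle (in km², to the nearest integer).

Side lengths (central angles): a = 1.4511, b = 1.2105, c = 2.5492 rad; semiperimeter s = 2.6054.
By l'Huilier's theorem, tan(E/4) = √[tan(s/2) tan((s−a)/2) tan((s−b)/2) tan((s−c)/2)], giving spherical excess E = 0.9278 rad.
Area = E·R² = 0.9278 × (6378.14)² ≈ 37743528 km².

37743528 km²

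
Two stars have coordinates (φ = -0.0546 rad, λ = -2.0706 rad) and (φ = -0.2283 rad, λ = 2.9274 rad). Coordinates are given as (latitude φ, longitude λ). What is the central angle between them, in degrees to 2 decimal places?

73.36°

Let φ₁ = -0.0546 rad, φ₂ = -0.2283 rad, and Δλ = -1.2852 rad.
Haversine: a = sin²(Δφ/2) + cos φ₁ cos φ₂ sin²(Δλ/2) = 0.0075 + (0.9985)(0.9741)(0.3591) = 0.35681.
Central angle c = 2·arcsin(√a) = 1.28035 rad.
So the angular separation is 73.36°.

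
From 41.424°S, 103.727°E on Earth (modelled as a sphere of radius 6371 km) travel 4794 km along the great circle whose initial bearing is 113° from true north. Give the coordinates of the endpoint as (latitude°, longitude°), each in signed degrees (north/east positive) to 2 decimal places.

-43.10°, 163.22°

Angular distance δ = d/R = 4794/6371 = 0.75247 rad; initial bearing θ = 1.9722 rad.
sin φ₂ = sin φ₁ cos δ + cos φ₁ sin δ cos θ = (-0.6616)(0.7300) + (0.7498)(0.6834)(-0.3907) = -0.6832, so φ₂ = -43.10°.
Δλ = atan2(sin θ sin δ cos φ₁, cos δ − sin φ₁ sin φ₂) = atan2(0.4717, 0.2780) = 59.492°.
λ₂ = 103.727° + 59.492° = 163.22°.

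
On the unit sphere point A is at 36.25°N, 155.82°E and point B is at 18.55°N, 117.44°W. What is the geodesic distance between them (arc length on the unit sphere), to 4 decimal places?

1.3371

In radians: φ₁ = 0.6327, φ₂ = 0.3238, Δλ = 86.740° = 1.5139 rad.
Haversine: a = sin²(Δφ/2) + cos φ₁ cos φ₂ sin²(Δλ/2) = 0.0237 + (0.8064)(0.9480)(0.4716) = 0.38420.
Central angle c = 2·arcsin(√a) = 1.33708 rad.
On the unit sphere the arc length equals the central angle: 1.3371.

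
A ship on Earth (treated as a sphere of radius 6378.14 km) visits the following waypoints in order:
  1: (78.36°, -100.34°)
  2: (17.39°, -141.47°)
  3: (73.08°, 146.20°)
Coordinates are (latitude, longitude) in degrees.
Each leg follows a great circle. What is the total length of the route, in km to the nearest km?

14729 km

Leg 1→2: central angle 1.1177 rad, distance 7128.8 km.
Leg 2→3: central angle 1.1915 rad, distance 7599.8 km.
Total: 7128.8 + 7599.8 ≈ 14729 km.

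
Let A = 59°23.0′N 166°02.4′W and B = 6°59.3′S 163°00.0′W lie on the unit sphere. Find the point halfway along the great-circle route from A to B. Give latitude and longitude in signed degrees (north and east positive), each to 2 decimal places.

Central angle δ = 1.1592 rad. Interpolating on the sphere with fraction f = 0.5:
P = [sin((1−f)δ)·A + sin(fδ)·B] / sin δ = 0.5976·A + 0.5976·B in Cartesian coordinates,
giving P = (-0.8626, -0.2468, 0.4416), i.e. latitude 26.20°, longitude -164.03°.

26.20°, -164.03°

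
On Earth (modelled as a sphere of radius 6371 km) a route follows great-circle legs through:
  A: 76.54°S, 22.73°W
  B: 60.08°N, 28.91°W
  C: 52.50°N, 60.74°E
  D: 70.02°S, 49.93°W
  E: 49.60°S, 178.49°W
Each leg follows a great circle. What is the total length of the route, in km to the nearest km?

Leg A→B: central angle 2.3855 rad, distance 15197.7 km.
Leg B→C: central angle 0.8100 rad, distance 5160.7 km.
Leg C→D: central angle 2.5305 rad, distance 16121.9 km.
Leg D→E: central angle 0.9549 rad, distance 6083.9 km.
Total: 15197.7 + 5160.7 + 16121.9 + 6083.9 ≈ 42564 km.

42564 km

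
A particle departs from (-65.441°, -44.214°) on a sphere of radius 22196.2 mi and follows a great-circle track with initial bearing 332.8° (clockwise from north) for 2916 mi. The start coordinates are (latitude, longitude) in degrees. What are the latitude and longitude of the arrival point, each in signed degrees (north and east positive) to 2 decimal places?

-58.57°, -50.81°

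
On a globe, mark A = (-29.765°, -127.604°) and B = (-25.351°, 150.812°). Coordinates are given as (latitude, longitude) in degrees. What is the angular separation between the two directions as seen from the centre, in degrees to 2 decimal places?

70.89°

In radians: φ₁ = -0.5195, φ₂ = -0.4425, Δλ = -81.584° = -1.4239 rad.
cos c = sin φ₁ sin φ₂ + cos φ₁ cos φ₂ cos Δλ = (-0.4964)(-0.4282) + (0.8681)(0.9037)(0.1464) = 0.32737,
so c = arccos(0.32737) = 1.23727 rad.
So the angular separation is 70.89°.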